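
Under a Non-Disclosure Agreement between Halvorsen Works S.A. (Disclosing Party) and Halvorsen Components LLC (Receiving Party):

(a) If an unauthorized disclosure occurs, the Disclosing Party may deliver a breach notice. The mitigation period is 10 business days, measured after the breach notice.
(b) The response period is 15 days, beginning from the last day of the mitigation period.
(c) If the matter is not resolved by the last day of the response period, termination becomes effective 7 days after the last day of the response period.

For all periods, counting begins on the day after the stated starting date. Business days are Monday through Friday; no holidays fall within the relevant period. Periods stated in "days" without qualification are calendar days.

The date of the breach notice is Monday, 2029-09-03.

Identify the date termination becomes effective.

The last day of the mitigation period: 10 business days after Monday, 2029-09-03, skipping weekends — Sep 4, Sep 5, Sep 6, Sep 7, Sep 10, Sep 11, Sep 12, Sep 13, Sep 14, Sep 17 — lands on Monday, 2029-09-17.
The last day of the response period: 15 calendar days after 2029-09-17 is 2029-10-02.
Adding 7 calendar days to 2029-10-02 gives 2029-10-09, which is the date termination becomes effective.

2029-10-09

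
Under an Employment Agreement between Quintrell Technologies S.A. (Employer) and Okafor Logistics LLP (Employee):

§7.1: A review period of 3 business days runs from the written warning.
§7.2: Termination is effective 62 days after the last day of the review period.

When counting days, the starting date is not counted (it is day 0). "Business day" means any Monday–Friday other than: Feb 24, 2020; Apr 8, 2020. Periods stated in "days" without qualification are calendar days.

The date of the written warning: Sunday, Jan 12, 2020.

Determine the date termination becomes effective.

The last day of the review period: counting 3 business days from Sunday, Jan 12, 2020 (Jan 13, Jan 14, Jan 15, skipping weekends) reaches Wednesday, Jan 15, 2020.
The date termination becomes effective: 62 calendar days after Jan 15, 2020 is Mar 17, 2020.

Mar 17, 2020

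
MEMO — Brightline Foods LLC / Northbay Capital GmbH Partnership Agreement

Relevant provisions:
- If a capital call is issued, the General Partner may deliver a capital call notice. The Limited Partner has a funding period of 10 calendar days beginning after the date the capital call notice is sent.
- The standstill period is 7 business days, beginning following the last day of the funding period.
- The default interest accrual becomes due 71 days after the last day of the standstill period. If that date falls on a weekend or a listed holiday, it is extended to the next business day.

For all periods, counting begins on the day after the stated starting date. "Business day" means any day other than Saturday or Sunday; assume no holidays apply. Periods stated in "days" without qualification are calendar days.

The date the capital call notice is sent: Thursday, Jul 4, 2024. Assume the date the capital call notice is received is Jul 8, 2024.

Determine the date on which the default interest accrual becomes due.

Oct 2, 2024

The last day of the funding period: 10 calendar days after Jul 4, 2024 is Jul 14, 2024.
The last day of the standstill period: counting 7 business days from Sunday, Jul 14, 2024 (Jul 15, Jul 16, Jul 17, Jul 18, Jul 19, Jul 22, Jul 23, skipping weekends) reaches Tuesday, Jul 23, 2024.
The date on which the default interest accrual becomes due: Jul 23, 2024 + 71 days = Oct 2, 2024. Oct 2, 2024 is a Wednesday, so no roll-forward applies.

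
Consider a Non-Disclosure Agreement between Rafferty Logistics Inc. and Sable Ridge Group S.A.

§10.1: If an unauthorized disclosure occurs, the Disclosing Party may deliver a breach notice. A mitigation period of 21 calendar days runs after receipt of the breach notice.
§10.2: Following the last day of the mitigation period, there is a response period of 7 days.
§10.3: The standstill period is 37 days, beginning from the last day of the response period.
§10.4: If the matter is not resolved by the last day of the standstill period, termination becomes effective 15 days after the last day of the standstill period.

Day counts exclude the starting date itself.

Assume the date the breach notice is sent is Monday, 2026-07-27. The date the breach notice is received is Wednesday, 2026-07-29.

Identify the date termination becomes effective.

2026-10-17

Adding 21 calendar days to 2026-07-29 gives 2026-08-19, which is the last day of the mitigation period.
The last day of the response period: 7 calendar days after 2026-08-19 is 2026-08-26.
Adding 37 calendar days to 2026-08-26 gives 2026-10-02, which is the last day of the standstill period.
Adding 15 calendar days to 2026-10-02 gives 2026-10-17, which is the date termination becomes effective.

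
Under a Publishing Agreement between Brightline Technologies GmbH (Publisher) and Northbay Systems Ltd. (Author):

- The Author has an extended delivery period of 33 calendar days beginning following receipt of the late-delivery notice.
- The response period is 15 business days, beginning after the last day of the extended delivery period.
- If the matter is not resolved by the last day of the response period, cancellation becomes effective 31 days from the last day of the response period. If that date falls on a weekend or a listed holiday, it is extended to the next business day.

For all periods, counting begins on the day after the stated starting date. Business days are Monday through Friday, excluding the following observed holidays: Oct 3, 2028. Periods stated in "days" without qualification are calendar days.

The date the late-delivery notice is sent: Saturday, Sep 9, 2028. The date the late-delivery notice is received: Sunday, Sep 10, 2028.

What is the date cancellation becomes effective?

Dec 4, 2028

The last day of the extended delivery period: Sep 10, 2028 + 33 days = Oct 13, 2028.
The last day of the response period: 15 business days after Friday, Oct 13, 2028, skipping weekends — Oct 16, Oct 17, Oct 18, Oct 19, …, Nov 1, Nov 2, Nov 3 — lands on Friday, Nov 3, 2028.
The date cancellation becomes effective: Nov 3, 2028 + 31 days = Dec 4, 2028. Dec 4, 2028 is a Monday and is not a listed holiday, so no roll-forward applies.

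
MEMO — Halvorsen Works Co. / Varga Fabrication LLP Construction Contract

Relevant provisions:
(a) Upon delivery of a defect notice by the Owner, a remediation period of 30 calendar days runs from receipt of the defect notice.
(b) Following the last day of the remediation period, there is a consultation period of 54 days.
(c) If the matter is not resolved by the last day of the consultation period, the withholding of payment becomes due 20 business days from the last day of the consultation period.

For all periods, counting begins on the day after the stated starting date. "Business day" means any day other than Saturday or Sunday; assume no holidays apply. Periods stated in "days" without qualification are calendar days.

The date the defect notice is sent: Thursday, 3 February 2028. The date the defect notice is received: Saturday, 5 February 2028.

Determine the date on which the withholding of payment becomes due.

Adding 30 calendar days to 5 February 2028 gives 6 March 2028, which is the last day of the remediation period.
Adding 54 calendar days to 6 March 2028 gives 29 April 2028, which is the last day of the consultation period.
The date on which the withholding of payment becomes due: counting 20 business days from Saturday, 29 April 2028 (May 1, May 2, May 3, May 4, …, May 24, May 25, May 26, skipping weekends) reaches Friday, 26 May 2028.

26 May 2028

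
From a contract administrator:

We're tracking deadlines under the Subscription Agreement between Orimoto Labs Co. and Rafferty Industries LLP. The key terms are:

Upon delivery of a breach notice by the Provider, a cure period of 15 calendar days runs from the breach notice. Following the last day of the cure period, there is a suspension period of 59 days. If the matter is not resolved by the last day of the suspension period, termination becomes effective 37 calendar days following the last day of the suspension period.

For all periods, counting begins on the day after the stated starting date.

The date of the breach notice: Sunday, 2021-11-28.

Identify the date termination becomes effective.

The last day of the cure period: 2021-11-28 + 15 days = 2021-12-13.
The last day of the suspension period: 59 calendar days after 2021-12-13 is 2022-02-10.
Adding 37 calendar days to 2022-02-10 gives 2022-03-19, which is the date termination becomes effective.

2022-03-19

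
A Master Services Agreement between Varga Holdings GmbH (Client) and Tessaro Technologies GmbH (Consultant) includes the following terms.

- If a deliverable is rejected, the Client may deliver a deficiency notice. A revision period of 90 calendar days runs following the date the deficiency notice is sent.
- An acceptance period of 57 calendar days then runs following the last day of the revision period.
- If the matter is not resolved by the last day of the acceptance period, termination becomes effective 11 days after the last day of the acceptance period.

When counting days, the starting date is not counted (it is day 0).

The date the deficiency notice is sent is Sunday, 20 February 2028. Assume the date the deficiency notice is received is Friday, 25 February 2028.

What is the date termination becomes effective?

27 July 2028

Adding 90 calendar days to 20 February 2028 gives 20 May 2028, which is the last day of the revision period.
Adding 57 calendar days to 20 May 2028 gives 16 July 2028, which is the last day of the acceptance period.
The date termination becomes effective: 16 July 2028 + 11 days = 27 July 2028.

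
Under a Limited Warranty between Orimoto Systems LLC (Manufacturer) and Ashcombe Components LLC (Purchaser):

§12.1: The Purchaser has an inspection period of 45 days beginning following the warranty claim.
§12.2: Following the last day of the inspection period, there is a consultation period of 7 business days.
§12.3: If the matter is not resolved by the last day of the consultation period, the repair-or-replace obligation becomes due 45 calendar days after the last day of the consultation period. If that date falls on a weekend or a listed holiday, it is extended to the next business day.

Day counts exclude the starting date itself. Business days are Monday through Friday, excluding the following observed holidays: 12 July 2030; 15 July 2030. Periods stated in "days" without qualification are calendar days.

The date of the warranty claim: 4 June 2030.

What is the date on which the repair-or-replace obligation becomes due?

13 September 2030

The last day of the inspection period: 45 calendar days after 4 June 2030 is 19 July 2030.
The last day of the consultation period: counting 7 business days from Friday, 19 July 2030 (Jul 22, Jul 23, Jul 24, Jul 25, Jul 26, Jul 29, Jul 30, skipping weekends) reaches Tuesday, 30 July 2030.
The date on which the repair-or-replace obligation becomes due: 30 July 2030 + 45 days = 13 September 2030. 13 September 2030 is a Friday and is not a listed holiday, so no roll-forward applies.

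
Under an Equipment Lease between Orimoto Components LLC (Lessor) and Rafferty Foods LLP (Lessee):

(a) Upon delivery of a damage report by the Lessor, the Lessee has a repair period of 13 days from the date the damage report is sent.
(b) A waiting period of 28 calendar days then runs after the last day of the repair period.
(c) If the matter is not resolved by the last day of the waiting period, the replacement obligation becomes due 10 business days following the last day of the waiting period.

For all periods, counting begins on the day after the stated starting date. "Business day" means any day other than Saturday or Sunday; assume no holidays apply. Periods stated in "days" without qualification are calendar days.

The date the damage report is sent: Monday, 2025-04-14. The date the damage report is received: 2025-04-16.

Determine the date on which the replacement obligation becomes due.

Adding 13 calendar days to 2025-04-14 gives 2025-04-27, which is the last day of the repair period.
The last day of the waiting period: 2025-04-27 + 28 days = 2025-05-25.
The date on which the replacement obligation becomes due: 10 business days after Sunday, 2025-05-25, skipping weekends — May 26, May 27, May 28, May 29, May 30, Jun 2, Jun 3, Jun 4, Jun 5, Jun 6 — lands on Friday, 2025-06-06.

2025-06-06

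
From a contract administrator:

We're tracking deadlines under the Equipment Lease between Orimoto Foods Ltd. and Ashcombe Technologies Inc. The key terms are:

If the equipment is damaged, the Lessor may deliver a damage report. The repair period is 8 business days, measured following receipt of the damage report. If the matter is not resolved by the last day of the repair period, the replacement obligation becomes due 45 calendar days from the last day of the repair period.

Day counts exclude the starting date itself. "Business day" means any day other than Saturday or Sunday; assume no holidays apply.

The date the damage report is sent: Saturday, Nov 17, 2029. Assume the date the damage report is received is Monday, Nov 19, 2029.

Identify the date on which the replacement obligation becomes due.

The last day of the repair period: counting 8 business days from Monday, Nov 19, 2029 (Nov 20, Nov 21, Nov 22, Nov 23, Nov 26, Nov 27, Nov 28, Nov 29, skipping weekends) reaches Thursday, Nov 29, 2029.
The date on which the replacement obligation becomes due: Nov 29, 2029 + 45 days = Jan 13, 2030.

Jan 13, 2030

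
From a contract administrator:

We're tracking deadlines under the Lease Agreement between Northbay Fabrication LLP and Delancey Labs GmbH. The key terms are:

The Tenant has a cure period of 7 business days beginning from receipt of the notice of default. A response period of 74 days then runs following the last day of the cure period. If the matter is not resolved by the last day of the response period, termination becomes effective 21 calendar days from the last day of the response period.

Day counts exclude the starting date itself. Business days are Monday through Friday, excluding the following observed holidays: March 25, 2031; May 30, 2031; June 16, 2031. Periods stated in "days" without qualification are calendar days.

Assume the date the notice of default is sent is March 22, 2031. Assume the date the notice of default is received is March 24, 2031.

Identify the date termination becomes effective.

July 7, 2031

The last day of the cure period: 7 business days after Monday, March 24, 2031, skipping weekends and the listed holiday on Mar 25 — Mar 26, Mar 27, Mar 28, Mar 31, Apr 1, Apr 2, Apr 3 — lands on Thursday, April 3, 2031.
The last day of the response period: April 3, 2031 + 74 days = June 16, 2031.
The date termination becomes effective: 21 calendar days after June 16, 2031 is July 7, 2031.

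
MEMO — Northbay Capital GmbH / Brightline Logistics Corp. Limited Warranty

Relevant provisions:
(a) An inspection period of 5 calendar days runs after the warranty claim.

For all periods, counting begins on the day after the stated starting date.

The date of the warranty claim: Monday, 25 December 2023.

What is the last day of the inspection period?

30 December 2023

The last day of the inspection period: 25 December 2023 + 5 days = 30 December 2023.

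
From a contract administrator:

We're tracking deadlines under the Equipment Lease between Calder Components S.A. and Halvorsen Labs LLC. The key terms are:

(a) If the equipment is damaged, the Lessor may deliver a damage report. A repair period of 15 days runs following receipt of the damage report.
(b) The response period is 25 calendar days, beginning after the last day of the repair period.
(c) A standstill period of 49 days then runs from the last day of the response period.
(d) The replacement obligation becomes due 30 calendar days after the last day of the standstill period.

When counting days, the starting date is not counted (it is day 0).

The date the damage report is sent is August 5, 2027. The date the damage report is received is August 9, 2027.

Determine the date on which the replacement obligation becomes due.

Adding 15 calendar days to August 9, 2027 gives August 24, 2027, which is the last day of the repair period.
Adding 25 calendar days to August 24, 2027 gives September 18, 2027, which is the last day of the response period.
The last day of the standstill period: 49 calendar days after September 18, 2027 is November 6, 2027.
Adding 30 calendar days to November 6, 2027 gives December 6, 2027, which is the date on which the replacement obligation becomes due.

December 6, 2027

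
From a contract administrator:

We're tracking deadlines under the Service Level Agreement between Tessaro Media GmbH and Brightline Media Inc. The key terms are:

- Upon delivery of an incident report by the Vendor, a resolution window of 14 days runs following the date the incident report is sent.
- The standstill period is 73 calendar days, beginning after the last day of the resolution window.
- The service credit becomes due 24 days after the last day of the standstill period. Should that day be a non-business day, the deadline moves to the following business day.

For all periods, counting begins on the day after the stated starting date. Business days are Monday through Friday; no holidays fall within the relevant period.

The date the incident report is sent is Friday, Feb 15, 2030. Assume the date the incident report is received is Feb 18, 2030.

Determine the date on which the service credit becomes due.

Adding 14 calendar days to Feb 15, 2030 gives Mar 1, 2030, which is the last day of the resolution window.
Adding 73 calendar days to Mar 1, 2030 gives May 13, 2030, which is the last day of the standstill period.
The date on which the service credit becomes due: 24 calendar days after May 13, 2030 is Jun 6, 2030. Jun 6, 2030 is a Thursday, so no roll-forward applies.

Jun 6, 2030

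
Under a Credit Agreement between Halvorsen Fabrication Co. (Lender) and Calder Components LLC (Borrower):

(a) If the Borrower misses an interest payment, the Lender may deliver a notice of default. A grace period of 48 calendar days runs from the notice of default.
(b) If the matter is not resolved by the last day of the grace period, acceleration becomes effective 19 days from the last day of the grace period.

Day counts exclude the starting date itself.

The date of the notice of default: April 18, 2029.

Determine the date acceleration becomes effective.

June 24, 2029

The last day of the grace period: April 18, 2029 + 48 days = June 5, 2029.
The date acceleration becomes effective: 19 calendar days after June 5, 2029 is June 24, 2029.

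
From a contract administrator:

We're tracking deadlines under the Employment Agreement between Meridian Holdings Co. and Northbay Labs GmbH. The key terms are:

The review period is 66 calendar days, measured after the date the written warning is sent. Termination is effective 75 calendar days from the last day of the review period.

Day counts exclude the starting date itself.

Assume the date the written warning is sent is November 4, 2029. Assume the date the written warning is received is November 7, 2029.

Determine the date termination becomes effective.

The last day of the review period: November 4, 2029 + 66 days = January 9, 2030.
The date termination becomes effective: 75 calendar days after January 9, 2030 is March 25, 2030.

March 25, 2030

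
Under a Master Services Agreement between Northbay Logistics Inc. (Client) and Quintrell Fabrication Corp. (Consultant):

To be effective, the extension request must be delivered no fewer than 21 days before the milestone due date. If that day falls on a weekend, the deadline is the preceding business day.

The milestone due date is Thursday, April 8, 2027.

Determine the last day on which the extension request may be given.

March 18, 2027

April 8, 2027 minus 21 days is March 18, 2027. That is a Thursday, so no adjustment is needed.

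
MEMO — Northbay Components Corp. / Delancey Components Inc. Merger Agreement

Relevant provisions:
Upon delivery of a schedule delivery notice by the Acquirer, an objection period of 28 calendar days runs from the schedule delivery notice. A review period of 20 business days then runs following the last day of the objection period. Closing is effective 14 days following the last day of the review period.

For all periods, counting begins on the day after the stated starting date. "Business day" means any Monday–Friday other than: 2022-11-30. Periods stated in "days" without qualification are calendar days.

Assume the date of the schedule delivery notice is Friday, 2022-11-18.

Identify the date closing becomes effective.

2023-01-27

The last day of the objection period: 28 calendar days after 2022-11-18 is 2022-12-16.
The last day of the review period: counting 20 business days from Friday, 2022-12-16 (Dec 19, Dec 20, Dec 21, Dec 22, …, Jan 11, Jan 12, Jan 13, skipping weekends) reaches Friday, 2023-01-13.
The date closing becomes effective: 2023-01-13 + 14 days = 2023-01-27.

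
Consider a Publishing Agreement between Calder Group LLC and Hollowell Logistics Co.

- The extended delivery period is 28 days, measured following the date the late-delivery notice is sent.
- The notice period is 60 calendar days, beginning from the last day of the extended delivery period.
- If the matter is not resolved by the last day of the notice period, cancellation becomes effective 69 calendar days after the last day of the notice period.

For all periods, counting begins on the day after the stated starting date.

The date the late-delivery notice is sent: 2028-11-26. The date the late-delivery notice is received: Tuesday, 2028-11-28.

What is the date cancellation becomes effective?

The last day of the extended delivery period: 28 calendar days after 2028-11-26 is 2028-12-24.
The last day of the notice period: 60 calendar days after 2028-12-24 is 2029-02-22.
The date cancellation becomes effective: 69 calendar days after 2029-02-22 is 2029-05-02.

2029-05-02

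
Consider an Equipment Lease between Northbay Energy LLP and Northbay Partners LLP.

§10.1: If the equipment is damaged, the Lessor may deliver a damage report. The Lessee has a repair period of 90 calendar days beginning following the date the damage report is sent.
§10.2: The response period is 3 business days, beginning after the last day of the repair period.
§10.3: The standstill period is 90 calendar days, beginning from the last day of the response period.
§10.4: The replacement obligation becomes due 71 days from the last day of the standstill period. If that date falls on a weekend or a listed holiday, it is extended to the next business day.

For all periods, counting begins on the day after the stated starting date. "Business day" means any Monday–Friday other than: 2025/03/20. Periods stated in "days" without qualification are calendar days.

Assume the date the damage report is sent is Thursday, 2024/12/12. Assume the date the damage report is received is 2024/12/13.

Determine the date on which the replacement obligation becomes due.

Adding 90 calendar days to 2024/12/12 gives 2025/03/12, which is the last day of the repair period.
From Wednesday, 2025/03/12, 3 business days (Mar 13, Mar 14, Mar 17, skipping weekends) brings us to Monday, 2025/03/17, which is the last day of the response period.
Adding 90 calendar days to 2025/03/17 gives 2025/06/15, which is the last day of the standstill period.
The date on which the replacement obligation becomes due: 71 calendar days after 2025/06/15 is 2025/08/25. 2025/08/25 is a Monday and is not a listed holiday, so no roll-forward applies.

2025/08/25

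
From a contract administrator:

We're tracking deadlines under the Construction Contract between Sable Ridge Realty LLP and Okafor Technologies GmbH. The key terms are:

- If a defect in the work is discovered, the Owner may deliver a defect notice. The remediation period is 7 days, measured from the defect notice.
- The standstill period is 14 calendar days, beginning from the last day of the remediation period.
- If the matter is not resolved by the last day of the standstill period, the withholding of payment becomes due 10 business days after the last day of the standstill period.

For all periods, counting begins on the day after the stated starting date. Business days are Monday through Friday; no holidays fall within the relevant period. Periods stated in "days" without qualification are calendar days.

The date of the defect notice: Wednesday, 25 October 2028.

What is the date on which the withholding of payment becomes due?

The last day of the remediation period: 7 calendar days after 25 October 2028 is 1 November 2028.
The last day of the standstill period: 14 calendar days after 1 November 2028 is 15 November 2028.
The date on which the withholding of payment becomes due: 10 business days after Wednesday, 15 November 2028, skipping weekends — Nov 16, Nov 17, Nov 20, Nov 21, Nov 22, Nov 23, Nov 24, Nov 27, Nov 28, Nov 29 — lands on Wednesday, 29 November 2028.

29 November 2028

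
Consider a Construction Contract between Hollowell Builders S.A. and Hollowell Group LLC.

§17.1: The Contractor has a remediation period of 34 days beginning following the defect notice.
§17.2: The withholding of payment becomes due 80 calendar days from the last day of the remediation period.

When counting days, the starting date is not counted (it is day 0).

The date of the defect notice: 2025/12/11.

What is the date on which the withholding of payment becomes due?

The last day of the remediation period: 34 calendar days after 2025/12/11 is 2026/01/14.
Adding 80 calendar days to 2026/01/14 gives 2026/04/04, which is the date on which the withholding of payment becomes due.

2026/04/04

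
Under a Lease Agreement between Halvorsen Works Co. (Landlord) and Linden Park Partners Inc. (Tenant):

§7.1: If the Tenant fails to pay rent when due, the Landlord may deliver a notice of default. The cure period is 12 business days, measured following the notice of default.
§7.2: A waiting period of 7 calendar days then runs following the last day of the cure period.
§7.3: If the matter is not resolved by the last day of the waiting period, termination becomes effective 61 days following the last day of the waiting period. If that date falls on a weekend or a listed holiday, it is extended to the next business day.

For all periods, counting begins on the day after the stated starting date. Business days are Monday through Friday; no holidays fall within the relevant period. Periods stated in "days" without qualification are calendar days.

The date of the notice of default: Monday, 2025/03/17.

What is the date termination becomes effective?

2025/06/09

The last day of the cure period: 12 business days after Monday, 2025/03/17, skipping weekends — Mar 18, Mar 19, Mar 20, Mar 21, …, Mar 31, Apr 1, Apr 2 — lands on Wednesday, 2025/04/02.
Adding 7 calendar days to 2025/04/02 gives 2025/04/09, which is the last day of the waiting period.
The date termination becomes effective: 2025/04/09 + 61 days = 2025/06/09. 2025/06/09 is a Monday, so no roll-forward applies.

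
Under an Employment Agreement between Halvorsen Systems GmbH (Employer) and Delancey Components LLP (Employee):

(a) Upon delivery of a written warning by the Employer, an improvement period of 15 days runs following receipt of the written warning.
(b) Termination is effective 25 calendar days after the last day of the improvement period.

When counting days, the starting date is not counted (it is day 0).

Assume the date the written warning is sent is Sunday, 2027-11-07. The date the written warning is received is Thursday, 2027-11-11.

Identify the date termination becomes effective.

Adding 15 calendar days to 2027-11-11 gives 2027-11-26, which is the last day of the improvement period.
Adding 25 calendar days to 2027-11-26 gives 2027-12-21, which is the date termination becomes effective.

2027-12-21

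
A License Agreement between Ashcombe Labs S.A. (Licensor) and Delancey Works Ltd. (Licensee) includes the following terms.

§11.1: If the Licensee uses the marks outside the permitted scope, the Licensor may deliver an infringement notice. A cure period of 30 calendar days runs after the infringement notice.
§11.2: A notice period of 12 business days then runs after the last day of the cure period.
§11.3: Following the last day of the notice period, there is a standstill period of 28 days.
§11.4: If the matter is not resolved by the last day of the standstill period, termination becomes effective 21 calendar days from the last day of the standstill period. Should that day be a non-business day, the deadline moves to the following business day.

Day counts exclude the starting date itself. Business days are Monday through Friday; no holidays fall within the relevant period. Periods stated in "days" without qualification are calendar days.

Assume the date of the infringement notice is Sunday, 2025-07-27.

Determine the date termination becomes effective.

The last day of the cure period: 30 calendar days after 2025-07-27 is 2025-08-26.
The last day of the notice period: counting 12 business days from Tuesday, 2025-08-26 (Aug 27, Aug 28, Aug 29, Sep 1, …, Sep 9, Sep 10, Sep 11, skipping weekends) reaches Thursday, 2025-09-11.
Adding 28 calendar days to 2025-09-11 gives 2025-10-09, which is the last day of the standstill period.
The date termination becomes effective: 21 calendar days after 2025-10-09 is 2025-10-30. 2025-10-30 is a Thursday, so no roll-forward applies.

2025-10-30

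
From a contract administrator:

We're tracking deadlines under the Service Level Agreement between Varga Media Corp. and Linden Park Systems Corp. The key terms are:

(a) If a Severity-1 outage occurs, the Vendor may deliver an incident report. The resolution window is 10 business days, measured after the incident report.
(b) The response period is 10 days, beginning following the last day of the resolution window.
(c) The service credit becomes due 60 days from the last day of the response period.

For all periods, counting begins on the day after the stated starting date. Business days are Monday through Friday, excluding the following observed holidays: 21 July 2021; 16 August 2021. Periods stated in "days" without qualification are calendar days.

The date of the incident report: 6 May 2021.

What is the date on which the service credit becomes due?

29 July 2021

From Thursday, 6 May 2021, 10 business days (May 7, May 10, May 11, May 12, May 13, May 14, May 17, May 18, May 19, May 20, skipping weekends) brings us to Thursday, 20 May 2021, which is the last day of the resolution window.
Adding 10 calendar days to 20 May 2021 gives 30 May 2021, which is the last day of the response period.
The date on which the service credit becomes due: 60 calendar days after 30 May 2021 is 29 July 2021.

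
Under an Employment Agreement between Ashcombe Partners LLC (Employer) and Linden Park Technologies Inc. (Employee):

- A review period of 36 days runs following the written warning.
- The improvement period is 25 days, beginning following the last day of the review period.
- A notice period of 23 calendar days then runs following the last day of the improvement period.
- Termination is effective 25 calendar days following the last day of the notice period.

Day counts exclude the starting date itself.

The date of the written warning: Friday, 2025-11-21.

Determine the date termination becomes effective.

The last day of the review period: 36 calendar days after 2025-11-21 is 2025-12-27.
The last day of the improvement period: 2025-12-27 + 25 days = 2026-01-21.
The last day of the notice period: 23 calendar days after 2026-01-21 is 2026-02-13.
The date termination becomes effective: 2026-02-13 + 25 days = 2026-03-10.

2026-03-10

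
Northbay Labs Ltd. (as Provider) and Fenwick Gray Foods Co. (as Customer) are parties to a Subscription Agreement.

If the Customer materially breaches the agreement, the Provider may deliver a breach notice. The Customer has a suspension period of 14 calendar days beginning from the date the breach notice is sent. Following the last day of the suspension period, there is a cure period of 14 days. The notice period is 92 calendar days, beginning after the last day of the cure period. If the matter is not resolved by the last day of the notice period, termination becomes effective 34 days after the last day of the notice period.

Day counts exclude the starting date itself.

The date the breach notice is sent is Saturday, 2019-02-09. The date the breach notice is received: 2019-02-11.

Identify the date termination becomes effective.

The last day of the suspension period: 2019-02-09 + 14 days = 2019-02-23.
The last day of the cure period: 2019-02-23 + 14 days = 2019-03-09.
The last day of the notice period: 2019-03-09 + 92 days = 2019-06-09.
The date termination becomes effective: 34 calendar days after 2019-06-09 is 2019-07-13.

2019-07-13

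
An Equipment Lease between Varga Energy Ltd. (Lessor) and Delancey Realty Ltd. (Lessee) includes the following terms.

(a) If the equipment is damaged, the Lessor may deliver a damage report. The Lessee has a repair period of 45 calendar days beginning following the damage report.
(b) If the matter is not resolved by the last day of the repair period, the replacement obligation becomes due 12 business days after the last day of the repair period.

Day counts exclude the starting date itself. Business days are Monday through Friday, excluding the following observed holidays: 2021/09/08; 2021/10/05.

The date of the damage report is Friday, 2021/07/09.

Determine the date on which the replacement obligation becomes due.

2021/09/09

Adding 45 calendar days to 2021/07/09 gives 2021/08/23, which is the last day of the repair period.
From Monday, 2021/08/23, 12 business days (Aug 24, Aug 25, Aug 26, Aug 27, …, Sep 6, Sep 7, Sep 9, skipping weekends and the listed holiday on Sep 8) brings us to Thursday, 2021/09/09, which is the date on which the replacement obligation becomes due.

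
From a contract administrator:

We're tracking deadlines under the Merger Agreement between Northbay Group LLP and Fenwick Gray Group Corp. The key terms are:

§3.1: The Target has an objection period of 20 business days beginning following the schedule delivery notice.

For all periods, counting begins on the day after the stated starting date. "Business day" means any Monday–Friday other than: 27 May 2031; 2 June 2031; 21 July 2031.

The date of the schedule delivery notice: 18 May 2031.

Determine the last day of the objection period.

17 June 2031

From Sunday, 18 May 2031, 20 business days (May 19, May 20, May 21, May 22, …, Jun 13, Jun 16, Jun 17, skipping weekends and the listed holidays on May 27, Jun 2) brings us to Tuesday, 17 June 2031, which is the last day of the objection period.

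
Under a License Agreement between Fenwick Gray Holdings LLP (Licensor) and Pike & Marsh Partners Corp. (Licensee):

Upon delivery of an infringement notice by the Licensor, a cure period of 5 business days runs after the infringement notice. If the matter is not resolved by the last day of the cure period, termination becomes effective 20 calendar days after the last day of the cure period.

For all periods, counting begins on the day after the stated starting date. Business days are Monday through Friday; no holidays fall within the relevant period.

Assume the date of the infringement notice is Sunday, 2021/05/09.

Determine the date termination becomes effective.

The last day of the cure period: 5 business days after Sunday, 2021/05/09, skipping weekends — May 10, May 11, May 12, May 13, May 14 — lands on Friday, 2021/05/14.
The date termination becomes effective: 2021/05/14 + 20 days = 2021/06/03.

2021/06/03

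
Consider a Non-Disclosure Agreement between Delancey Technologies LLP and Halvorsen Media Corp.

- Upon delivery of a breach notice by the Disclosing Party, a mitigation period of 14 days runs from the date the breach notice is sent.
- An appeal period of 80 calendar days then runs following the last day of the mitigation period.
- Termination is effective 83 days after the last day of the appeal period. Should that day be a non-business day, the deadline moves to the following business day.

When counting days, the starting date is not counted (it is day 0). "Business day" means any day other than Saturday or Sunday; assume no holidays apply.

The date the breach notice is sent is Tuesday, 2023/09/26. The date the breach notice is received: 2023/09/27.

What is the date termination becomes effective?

2024/03/21

Adding 14 calendar days to 2023/09/26 gives 2023/10/10, which is the last day of the mitigation period.
Adding 80 calendar days to 2023/10/10 gives 2023/12/29, which is the last day of the appeal period.
The date termination becomes effective: 83 calendar days after 2023/12/29 is 2024/03/21. 2024/03/21 is a Thursday, so no roll-forward applies.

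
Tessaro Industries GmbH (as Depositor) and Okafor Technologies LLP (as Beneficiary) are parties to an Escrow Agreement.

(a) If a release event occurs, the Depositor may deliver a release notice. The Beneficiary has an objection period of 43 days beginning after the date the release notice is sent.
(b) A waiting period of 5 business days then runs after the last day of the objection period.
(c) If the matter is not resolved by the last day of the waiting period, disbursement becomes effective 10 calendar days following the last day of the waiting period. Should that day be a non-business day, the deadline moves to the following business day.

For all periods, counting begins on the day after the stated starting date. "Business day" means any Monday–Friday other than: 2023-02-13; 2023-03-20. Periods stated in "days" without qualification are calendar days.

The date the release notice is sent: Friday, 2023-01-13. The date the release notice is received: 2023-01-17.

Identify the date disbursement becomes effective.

2023-03-13

The last day of the objection period: 43 calendar days after 2023-01-13 is 2023-02-25.
From Saturday, 2023-02-25, 5 business days (Feb 27, Feb 28, Mar 1, Mar 2, Mar 3, skipping weekends) brings us to Friday, 2023-03-03, which is the last day of the waiting period.
Adding 10 calendar days to 2023-03-03 gives 2023-03-13, which is the date disbursement becomes effective. 2023-03-13 is a Monday and is not a listed holiday, so no roll-forward applies.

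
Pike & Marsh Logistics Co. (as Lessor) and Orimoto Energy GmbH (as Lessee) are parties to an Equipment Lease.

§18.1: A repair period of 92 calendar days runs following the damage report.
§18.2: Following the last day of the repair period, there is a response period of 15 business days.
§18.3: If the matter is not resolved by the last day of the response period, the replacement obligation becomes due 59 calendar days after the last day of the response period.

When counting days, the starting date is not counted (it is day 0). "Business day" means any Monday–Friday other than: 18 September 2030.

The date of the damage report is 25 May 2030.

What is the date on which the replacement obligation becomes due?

11 November 2030

The last day of the repair period: 25 May 2030 + 92 days = 25 August 2030.
The last day of the response period: counting 15 business days from Sunday, 25 August 2030 (Aug 26, Aug 27, Aug 28, Aug 29, …, Sep 11, Sep 12, Sep 13, skipping weekends) reaches Friday, 13 September 2030.
Adding 59 calendar days to 13 September 2030 gives 11 November 2030, which is the date on which the replacement obligation becomes due.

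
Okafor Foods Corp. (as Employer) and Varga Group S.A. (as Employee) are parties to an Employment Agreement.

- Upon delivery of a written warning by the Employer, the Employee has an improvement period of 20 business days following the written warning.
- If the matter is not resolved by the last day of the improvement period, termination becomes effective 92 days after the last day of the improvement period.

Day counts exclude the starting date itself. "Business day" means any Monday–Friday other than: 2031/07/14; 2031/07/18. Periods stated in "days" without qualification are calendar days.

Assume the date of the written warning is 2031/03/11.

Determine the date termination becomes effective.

The last day of the improvement period: 20 business days after Tuesday, 2031/03/11, skipping weekends — Mar 12, Mar 13, Mar 14, Mar 17, …, Apr 4, Apr 7, Apr 8 — lands on Tuesday, 2031/04/08.
Adding 92 calendar days to 2031/04/08 gives 2031/07/09, which is the date termination becomes effective.

2031/07/09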